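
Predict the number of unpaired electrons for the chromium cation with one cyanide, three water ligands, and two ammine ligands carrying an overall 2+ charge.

3

Each cyanide is −1; water is neutral; ammonia is neutral; balancing the +2 overall charge requires Cr(III).
Cr sits in group 6, so the d-electron count is 6 − 3 = 3.
In an octahedral field the d³ configuration is t₂g³e_g⁰ (only one arrangement possible), giving 3 unpaired electrons.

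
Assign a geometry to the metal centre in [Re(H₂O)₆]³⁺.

Water is neutral; balancing the +3 overall charge requires Re(III).
Rhenium is a group-7 element; Re(III) is therefore d⁴.
Coordination number: 6.
Six donors around a single metal centre give an octahedral coordination sphere.

octahedral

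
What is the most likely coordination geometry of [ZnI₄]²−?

Summing ligand charges against the −2 overall charge gives an oxidation state of +2 for zinc.
Zinc is a group-12 element; Zn(II) is therefore d¹⁰.
With 4 monodentate ligands the coordination number is 4.
A d¹⁰ ion has no crystal-field stabilisation preference between square planar and tetrahedral, so four ligands adopt the sterically favoured tetrahedral geometry.

tetrahedral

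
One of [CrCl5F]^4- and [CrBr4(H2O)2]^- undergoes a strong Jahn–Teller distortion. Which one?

[CrCl5F]^4-

[CrCl5F]^4-: Each chloride is −1; each fluoride is −1; balancing the −4 overall charge requires Cr(II). Chromium is a group-6 element; Cr(II) is therefore d⁴. Chloride and fluoride are weak-field ligands for a first-row metal, so the complex is high-spin. The t₂g³e_g¹ (high-spin) configuration has an unevenly filled e_g set; the Jahn–Teller theorem predicts a tetragonal distortion (typically axial elongation) to lift the degeneracy.
[CrBr4(H2O)2]^-: Each bromide is −1; water is neutral; balancing the −1 overall charge requires Cr(III). Group 6 minus oxidation state 3 gives a d³ configuration. The d³ configuration leaves the e_g set evenly filled (or empty) — no strong Jahn–Teller driving force.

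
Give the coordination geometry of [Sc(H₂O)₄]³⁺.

tetrahedral

Water is neutral; balancing the +3 overall charge requires Sc(III).
Group 3 minus oxidation state 3 gives a d⁰ configuration.
With 4 monodentate ligands the coordination number is 4.
A d⁰ ion has no crystal-field stabilisation preference between square planar and tetrahedral, so four ligands adopt the sterically favoured tetrahedral geometry.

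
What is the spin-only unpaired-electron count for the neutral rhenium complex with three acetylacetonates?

2

Each acetylacetonate is −1; balancing the 0 overall charge requires Re(III).
Group 7 minus oxidation state 3 gives a d⁴ configuration.
Counting donor atoms: 3×acetylacetonate (bidentate) → 6 donors. Coordination number = 6.
The spin state decides the count: a 5d ion has a large Δₒ and is invariably low-spin.
An octahedral low-spin d⁴ ion is t₂g⁴e_g⁰, giving 2 unpaired electrons.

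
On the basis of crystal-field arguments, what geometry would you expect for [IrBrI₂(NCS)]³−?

Ligand charges: each bromide is −1; each iodide is −1; each isothiocyanate is −1. With an overall charge of −3 the iridium centre must be in the +1 oxidation state.
Iridium is a group-9 element; Ir(I) is therefore d⁸.
Coordination number: 4.
A 5d d⁸ ion has a large crystal-field splitting; square planar leaves the high-energy d_{x²−y²} orbital empty and maximises CFSE.

square planar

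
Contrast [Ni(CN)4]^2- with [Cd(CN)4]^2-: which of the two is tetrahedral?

[Cd(CN)4]^2-

For [Ni(CN)4]^2-: Each cyanide is −1; balancing the −2 overall charge requires Ni(II). Nickel is a group-10 element; Ni(II) is therefore d⁸. Cyanide is a strong-field ligand (high in the spectrochemical series). A 3d d⁸ ion with strong-field ligands gains enough CFSE to favour square planar over tetrahedral. → square planar.
For [Cd(CN)4]^2-: Ligand charges: each cyanide is −1. With an overall charge of −2 the cadmium centre must be in the +2 oxidation state. Cadmium is a group-12 element; Cd(II) is therefore d¹⁰. A d¹⁰ ion has no crystal-field stabilisation preference between square planar and tetrahedral, so four ligands adopt the sterically favoured tetrahedral geometry. → tetrahedral.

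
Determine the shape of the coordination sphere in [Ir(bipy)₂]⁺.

square planar

2,2′-bipyridine is neutral; balancing the +1 overall charge requires Ir(I).
Ir sits in group 9, so the d-electron count is 9 − 1 = 8.
Counting donor atoms: 2×2,2′-bipyridine (bidentate) → 4 donors. Coordination number = 4.
A 5d d⁸ ion has a large crystal-field splitting; square planar leaves the high-energy d_{x²−y²} orbital empty and maximises CFSE.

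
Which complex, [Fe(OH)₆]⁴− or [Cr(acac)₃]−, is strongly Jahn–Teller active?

[Cr(acac)₃]−

[Fe(OH)₆]⁴−: Each hydroxide is −1; balancing the −4 overall charge requires Fe(II). Iron is a group-8 element; Fe(II) is therefore d⁶. Hydroxide is a weak-field ligand for a first-row metal, so the complex is high-spin. The d⁶ configuration leaves the e_g set evenly filled (or empty) — no strong Jahn–Teller driving force.
[Cr(acac)₃]−: Summing ligand charges against the −1 overall charge gives an oxidation state of +2 for chromium. Cr sits in group 6, so the d-electron count is 6 − 2 = 4. Acetylacetonate is a weak-field ligand for a first-row metal, so the complex is high-spin. The t₂g³e_g¹ (high-spin) configuration has an unevenly filled e_g set; the Jahn–Teller theorem predicts a tetragonal distortion (typically axial elongation) to lift the degeneracy.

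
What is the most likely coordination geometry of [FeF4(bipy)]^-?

Each fluoride is −1; 2,2′-bipyridine is neutral; balancing the −1 overall charge requires Fe(III).
Group 8 minus oxidation state 3 gives a d⁵ configuration.
Counting donor atoms: 4×fluoride (monodentate) → 4 donors; 1×2,2′-bipyridine (bidentate) → 2 donors. Coordination number = 6.
Six donors around a single metal centre give an octahedral coordination sphere.

octahedral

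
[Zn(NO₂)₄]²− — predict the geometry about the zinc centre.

tetrahedral

Summing ligand charges against the −2 overall charge gives an oxidation state of +2 for zinc.
Zinc is a group-12 element; Zn(II) is therefore d¹⁰.
Coordination number: 4.
A d¹⁰ ion has no crystal-field stabilisation preference between square planar and tetrahedral, so four ligands adopt the sterically favoured tetrahedral geometry.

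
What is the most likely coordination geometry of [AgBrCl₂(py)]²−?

tetrahedral

Ligand charges: each bromide is −1; each chloride is −1; pyridine is neutral. With an overall charge of −2 the silver centre must be in the +1 oxidation state.
Silver is a group-11 element; Ag(I) is therefore d¹⁰.
With 4 monodentate ligands the coordination number is 4.
A d¹⁰ ion has no crystal-field stabilisation preference between square planar and tetrahedral, so four ligands adopt the sterically favoured tetrahedral geometry.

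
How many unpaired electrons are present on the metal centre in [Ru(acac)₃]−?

Summing ligand charges against the −1 overall charge gives an oxidation state of +2 for ruthenium.
Ru sits in group 8, so the d-electron count is 8 − 2 = 6.
Counting donor atoms: 3×acetylacetonate (bidentate) → 6 donors. Coordination number = 6.
The spin state decides the count: a 4d ion has a large Δₒ and is invariably low-spin.
An octahedral low-spin d⁶ ion is t₂g⁶e_g⁰, giving 0 unpaired electrons.

0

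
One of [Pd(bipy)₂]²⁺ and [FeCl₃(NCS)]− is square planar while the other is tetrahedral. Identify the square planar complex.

For [Pd(bipy)₂]²⁺: Summing ligand charges against the +2 overall charge gives an oxidation state of +2 for palladium. Palladium is a group-10 element; Pd(II) is therefore d⁸. A 4d d⁸ ion has a large crystal-field splitting; square planar leaves the high-energy d_{x²−y²} orbital empty and maximises CFSE. → square planar.
For [FeCl₃(NCS)]−: Summing ligand charges against the −1 overall charge gives an oxidation state of +3 for iron. Iron is a group-8 element; Fe(III) is therefore d⁵. A high-spin d⁵ ion has zero CFSE in either geometry, so four ligands adopt the sterically favoured tetrahedral geometry. → tetrahedral.

[Pd(bipy)₂]²⁺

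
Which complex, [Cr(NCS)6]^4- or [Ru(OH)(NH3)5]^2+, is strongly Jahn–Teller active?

[Cr(NCS)6]^4-

[Cr(NCS)6]^4-: Ligand charges: each isothiocyanate is −1. With an overall charge of −4 the chromium centre must be in the +2 oxidation state. Chromium is a group-6 element; Cr(II) is therefore d⁴. Isothiocyanate is a weak-field ligand for a first-row metal, so the complex is high-spin. The t₂g³e_g¹ (high-spin) configuration has an unevenly filled e_g set; the Jahn–Teller theorem predicts a tetragonal distortion (typically axial elongation) to lift the degeneracy.
[Ru(OH)(NH3)5]^2+: Each hydroxide is −1; ammonia is neutral; balancing the +2 overall charge requires Ru(III). Ru sits in group 8, so the d-electron count is 8 − 3 = 5. A 4d ion has a large Δₒ and is invariably low-spin. The d⁵ configuration leaves the e_g set evenly filled (or empty) — no strong Jahn–Teller driving force.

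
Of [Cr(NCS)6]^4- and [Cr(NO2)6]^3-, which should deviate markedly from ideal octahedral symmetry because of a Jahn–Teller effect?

[Cr(NCS)6]^4-: Summing ligand charges against the −4 overall charge gives an oxidation state of +2 for chromium. Group 6 minus oxidation state 2 gives a d⁴ configuration. Isothiocyanate is a weak-field ligand for a first-row metal, so the complex is high-spin. The t₂g³e_g¹ (high-spin) configuration has an unevenly filled e_g set; the Jahn–Teller theorem predicts a tetragonal distortion (typically axial elongation) to lift the degeneracy.
[Cr(NO2)6]^3-: Ligand charges: each nitro (N-bound nitrite) is −1. With an overall charge of −3 the chromium centre must be in the +3 oxidation state. Chromium is a group-6 element; Cr(III) is therefore d³. The d³ configuration leaves the e_g set evenly filled (or empty) — no strong Jahn–Teller driving force.

[Cr(NCS)6]^4-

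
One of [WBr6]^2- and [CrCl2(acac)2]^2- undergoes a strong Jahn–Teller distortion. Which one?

[WBr6]^2-: Summing ligand charges against the −2 overall charge gives an oxidation state of +4 for tungsten. Group 6 minus oxidation state 4 gives a d² configuration. The d² configuration leaves the e_g set evenly filled (or empty) — no strong Jahn–Teller driving force.
[CrCl2(acac)2]^2-: Summing ligand charges against the −2 overall charge gives an oxidation state of +2 for chromium. Chromium is a group-6 element; Cr(II) is therefore d⁴. Acetylacetonate and chloride are weak-field ligands for a first-row metal, so the complex is high-spin. The t₂g³e_g¹ (high-spin) configuration has an unevenly filled e_g set; the Jahn–Teller theorem predicts a tetragonal distortion (typically axial elongation) to lift the degeneracy.

[CrCl2(acac)2]^2-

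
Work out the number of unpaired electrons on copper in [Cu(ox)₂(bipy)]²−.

1 unpaired electron

Ligand charges: each oxalate is −2; 2,2′-bipyridine is neutral. With an overall charge of −2 the copper centre must be in the +2 oxidation state.
Copper is a group-11 element; Cu(II) is therefore d⁹.
Counting donor atoms: 2×oxalate (bidentate) → 4 donors; 1×2,2′-bipyridine (bidentate) → 2 donors. Coordination number = 6.
In an octahedral field the d⁹ configuration is t₂g⁶e_g³ (only one arrangement possible), giving 1 unpaired electron.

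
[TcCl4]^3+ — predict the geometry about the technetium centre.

tetrahedral

Ligand charges: each chloride is −1. With an overall charge of +3 the technetium centre must be in the +7 oxidation state.
Technetium is a group-7 element; Tc(VII) is therefore d⁰.
With 4 monodentate ligands the coordination number is 4.
A d⁰ ion has no crystal-field stabilisation preference between square planar and tetrahedral, so four ligands adopt the sterically favoured tetrahedral geometry.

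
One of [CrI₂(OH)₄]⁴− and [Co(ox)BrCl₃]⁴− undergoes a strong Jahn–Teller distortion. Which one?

[CrI₂(OH)₄]⁴−

[CrI₂(OH)₄]⁴−: Summing ligand charges against the −4 overall charge gives an oxidation state of +2 for chromium. Group 6 minus oxidation state 2 gives a d⁴ configuration. Hydroxide and iodide are weak-field ligands for a first-row metal, so the complex is high-spin. The t₂g³e_g¹ (high-spin) configuration has an unevenly filled e_g set; the Jahn–Teller theorem predicts a tetragonal distortion (typically axial elongation) to lift the degeneracy.
[Co(ox)BrCl₃]⁴−: Summing ligand charges against the −4 overall charge gives an oxidation state of +2 for cobalt. Group 9 minus oxidation state 2 gives a d⁷ configuration. Bromide, chloride, and oxalate are weak-field ligands for a first-row metal, so the complex is high-spin. The d⁷ configuration leaves the e_g set evenly filled (or empty) — no strong Jahn–Teller driving force.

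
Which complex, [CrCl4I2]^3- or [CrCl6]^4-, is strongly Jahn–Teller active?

[CrCl4I2]^3-: Summing ligand charges against the −3 overall charge gives an oxidation state of +3 for chromium. Group 6 minus oxidation state 3 gives a d³ configuration. The d³ configuration leaves the e_g set evenly filled (or empty) — no strong Jahn–Teller driving force.
[CrCl6]^4-: Each chloride is −1; balancing the −4 overall charge requires Cr(II). Chromium is a group-6 element; Cr(II) is therefore d⁴. Chloride is a weak-field ligand for a first-row metal, so the complex is high-spin. The t₂g³e_g¹ (high-spin) configuration has an unevenly filled e_g set; the Jahn–Teller theorem predicts a tetragonal distortion (typically axial elongation) to lift the degeneracy.

[CrCl6]^4-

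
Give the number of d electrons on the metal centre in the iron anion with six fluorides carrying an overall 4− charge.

d⁶

Summing ligand charges against the −4 overall charge gives an oxidation state of +2 for iron.
Group 8 minus oxidation state 2 gives a d⁶ configuration.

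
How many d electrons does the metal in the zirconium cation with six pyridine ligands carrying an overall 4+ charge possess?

d⁰

Summing ligand charges against the +4 overall charge gives an oxidation state of +4 for zirconium.
Zirconium is a group-4 element; Zr(IV) is therefore d⁰.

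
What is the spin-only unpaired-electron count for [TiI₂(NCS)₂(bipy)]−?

1

Each iodide is −1; each isothiocyanate is −1; 2,2′-bipyridine is neutral; balancing the −1 overall charge requires Ti(III).
Titanium is a group-4 element; Ti(III) is therefore d¹.
Counting donor atoms: 2×iodide (monodentate) → 2 donors; 2×isothiocyanate (monodentate) → 2 donors; 1×2,2′-bipyridine (bidentate) → 2 donors. Coordination number = 6.
In an octahedral field the d¹ configuration is t₂g¹e_g⁰ (only one arrangement possible), giving 1 unpaired electron.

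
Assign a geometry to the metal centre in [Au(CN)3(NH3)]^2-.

Summing ligand charges against the −2 overall charge gives an oxidation state of +1 for gold.
Gold is a group-11 element; Au(I) is therefore d¹⁰.
Coordination number: 4.
A d¹⁰ ion has no crystal-field stabilisation preference between square planar and tetrahedral, so four ligands adopt the sterically favoured tetrahedral geometry.

tetrahedral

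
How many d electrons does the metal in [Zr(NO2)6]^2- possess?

d⁰

Each nitro (N-bound nitrite) is −1; balancing the −2 overall charge requires Zr(IV).
Zirconium is a group-4 element; Zr(IV) is therefore d⁰.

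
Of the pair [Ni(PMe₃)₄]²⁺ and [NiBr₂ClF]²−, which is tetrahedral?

For [Ni(PMe₃)₄]²⁺: Summing ligand charges against the +2 overall charge gives an oxidation state of +2 for nickel. Ni sits in group 10, so the d-electron count is 10 − 2 = 8. Trimethylphosphine is a strong-field ligand (high in the spectrochemical series). A 3d d⁸ ion with strong-field ligands gains enough CFSE to favour square planar over tetrahedral. → square planar.
For [NiBr₂ClF]²−: Ligand charges: each bromide is −1; each chloride is −1; each fluoride is −1. With an overall charge of −2 the nickel centre must be in the +2 oxidation state. Group 10 minus oxidation state 2 gives a d⁸ configuration. Bromide, chloride, and fluoride are weak-field ligands. With weak-field ligands the CFSE gain from square planar is small, so a 3d d⁸ ion takes the sterically preferred tetrahedral geometry. → tetrahedral.

[NiBr₂ClF]²−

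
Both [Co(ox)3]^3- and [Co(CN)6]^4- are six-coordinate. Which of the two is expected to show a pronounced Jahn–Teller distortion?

[Co(ox)3]^3-: Summing ligand charges against the −3 overall charge gives an oxidation state of +3 for cobalt. Cobalt is a group-9 element; Co(III) is therefore d⁶. Co(III) has an exceptionally large octahedral splitting and is low-spin with essentially every ligand except fluoride. The d⁶ configuration leaves the e_g set evenly filled (or empty) — no strong Jahn–Teller driving force.
[Co(CN)6]^4-: Each cyanide is −1; balancing the −4 overall charge requires Co(II). Group 9 minus oxidation state 2 gives a d⁷ configuration. Cyanide is a strong-field ligand (high in the spectrochemical series) for a first-row metal, so the complex is low-spin. The t₂g⁶e_g¹ (low-spin) configuration has an unevenly filled e_g set; the Jahn–Teller theorem predicts a tetragonal distortion (typically axial elongation) to lift the degeneracy.

[Co(CN)6]^4-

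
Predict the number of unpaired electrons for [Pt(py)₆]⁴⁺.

Summing ligand charges against the +4 overall charge gives an oxidation state of +4 for platinum.
Platinum is a group-10 element; Pt(IV) is therefore d⁶.
The spin state decides the count: a 5d ion has a large Δₒ and is invariably low-spin.
An octahedral low-spin d⁶ ion is t₂g⁶e_g⁰, giving 0 unpaired electrons.

0 unpaired electrons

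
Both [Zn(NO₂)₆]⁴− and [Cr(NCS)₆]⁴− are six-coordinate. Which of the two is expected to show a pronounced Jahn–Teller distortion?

[Zn(NO₂)₆]⁴−: Ligand charges: each nitro (N-bound nitrite) is −1. With an overall charge of −4 the zinc centre must be in the +2 oxidation state. Group 12 minus oxidation state 2 gives a d¹⁰ configuration. The d¹⁰ configuration leaves the e_g set evenly filled (or empty) — no strong Jahn–Teller driving force.
[Cr(NCS)₆]⁴−: Summing ligand charges against the −4 overall charge gives an oxidation state of +2 for chromium. Group 6 minus oxidation state 2 gives a d⁴ configuration. Isothiocyanate is a weak-field ligand for a first-row metal, so the complex is high-spin. The t₂g³e_g¹ (high-spin) configuration has an unevenly filled e_g set; the Jahn–Teller theorem predicts a tetragonal distortion (typically axial elongation) to lift the degeneracy.

[Cr(NCS)₆]⁴−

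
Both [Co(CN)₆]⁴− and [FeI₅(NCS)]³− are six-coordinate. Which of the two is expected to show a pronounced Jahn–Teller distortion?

[Co(CN)₆]⁴−: Summing ligand charges against the −4 overall charge gives an oxidation state of +2 for cobalt. Cobalt is a group-9 element; Co(II) is therefore d⁷. Cyanide is a strong-field ligand (high in the spectrochemical series) for a first-row metal, so the complex is low-spin. The t₂g⁶e_g¹ (low-spin) configuration has an unevenly filled e_g set; the Jahn–Teller theorem predicts a tetragonal distortion (typically axial elongation) to lift the degeneracy.
[FeI₅(NCS)]³−: Each iodide is −1; each isothiocyanate is −1; balancing the −3 overall charge requires Fe(III). Group 8 minus oxidation state 3 gives a d⁵ configuration. Iodide and isothiocyanate are weak-field ligands for a first-row metal, so the complex is high-spin. The d⁵ configuration leaves the e_g set evenly filled (or empty) — no strong Jahn–Teller driving force.

[Co(CN)₆]⁴−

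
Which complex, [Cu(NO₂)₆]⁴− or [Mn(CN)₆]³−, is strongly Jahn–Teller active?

[Cu(NO₂)₆]⁴−: Ligand charges: each nitro (N-bound nitrite) is −1. With an overall charge of −4 the copper centre must be in the +2 oxidation state. Group 11 minus oxidation state 2 gives a d⁹ configuration. The t₂g⁶e_g³ configuration has an unevenly filled e_g set; the Jahn–Teller theorem predicts a tetragonal distortion (typically axial elongation) to lift the degeneracy.
[Mn(CN)₆]³−: Each cyanide is −1; balancing the −3 overall charge requires Mn(III). Group 7 minus oxidation state 3 gives a d⁴ configuration. Cyanide is a strong-field ligand (high in the spectrochemical series) for a first-row metal, so the complex is low-spin. The d⁴ configuration leaves the e_g set evenly filled (or empty) — no strong Jahn–Teller driving force.

[Cu(NO₂)₆]⁴−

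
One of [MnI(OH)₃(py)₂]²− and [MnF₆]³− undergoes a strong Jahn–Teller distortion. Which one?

[MnI(OH)₃(py)₂]²−: Ligand charges: each iodide is −1; each hydroxide is −1; pyridine is neutral. With an overall charge of −2 the manganese centre must be in the +2 oxidation state. Mn sits in group 7, so the d-electron count is 7 − 2 = 5. Hydroxide and iodide are weak-field ligands for a first-row metal, so the complex is high-spin. The d⁵ configuration leaves the e_g set evenly filled (or empty) — no strong Jahn–Teller driving force.
[MnF₆]³−: Each fluoride is −1; balancing the −3 overall charge requires Mn(III). Mn sits in group 7, so the d-electron count is 7 − 3 = 4. Fluoride is a weak-field ligand for a first-row metal, so the complex is high-spin. The t₂g³e_g¹ (high-spin) configuration has an unevenly filled e_g set; the Jahn–Teller theorem predicts a tetragonal distortion (typically axial elongation) to lift the degeneracy.

[MnF₆]³−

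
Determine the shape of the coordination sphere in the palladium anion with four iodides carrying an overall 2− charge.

Summing ligand charges against the −2 overall charge gives an oxidation state of +2 for palladium.
Pd sits in group 10, so the d-electron count is 10 − 2 = 8.
Coordination number: 4.
A 4d d⁸ ion has a large crystal-field splitting; square planar leaves the high-energy d_{x²−y²} orbital empty and maximises CFSE.

square planar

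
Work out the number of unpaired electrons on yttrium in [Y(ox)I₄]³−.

0

Each oxalate is −2; each iodide is −1; balancing the −3 overall charge requires Y(III).
Yttrium is a group-3 element; Y(III) is therefore d⁰.
Counting donor atoms: 1×oxalate (bidentate) → 2 donors; 4×iodide (monodentate) → 4 donors. Coordination number = 6.
In an octahedral field the d⁰ configuration is t₂g⁰e_g⁰, giving 0 unpaired electrons.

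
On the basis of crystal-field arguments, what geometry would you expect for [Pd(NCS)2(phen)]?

square planar

Each isothiocyanate is −1; 1,10-phenanthroline is neutral; balancing the 0 overall charge requires Pd(II).
Palladium is a group-10 element; Pd(II) is therefore d⁸.
Counting donor atoms: 2×isothiocyanate (monodentate) → 2 donors; 1×1,10-phenanthroline (bidentate) → 2 donors. Coordination number = 4.
A 4d d⁸ ion has a large crystal-field splitting; square planar leaves the high-energy d_{x²−y²} orbital empty and maximises CFSE.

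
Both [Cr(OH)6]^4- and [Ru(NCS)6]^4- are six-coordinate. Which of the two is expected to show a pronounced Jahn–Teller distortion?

[Cr(OH)6]^4-

[Cr(OH)6]^4-: Each hydroxide is −1; balancing the −4 overall charge requires Cr(II). Group 6 minus oxidation state 2 gives a d⁴ configuration. Hydroxide is a weak-field ligand for a first-row metal, so the complex is high-spin. The t₂g³e_g¹ (high-spin) configuration has an unevenly filled e_g set; the Jahn–Teller theorem predicts a tetragonal distortion (typically axial elongation) to lift the degeneracy.
[Ru(NCS)6]^4-: Ligand charges: each isothiocyanate is −1. With an overall charge of −4 the ruthenium centre must be in the +2 oxidation state. Ruthenium is a group-8 element; Ru(II) is therefore d⁶. A 4d ion has a large Δₒ and is invariably low-spin. The d⁶ configuration leaves the e_g set evenly filled (or empty) — no strong Jahn–Teller driving force.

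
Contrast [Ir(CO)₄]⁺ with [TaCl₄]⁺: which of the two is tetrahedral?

For [Ir(CO)₄]⁺: Ligand charges: carbonyl is neutral. With an overall charge of +1 the iridium centre must be in the +1 oxidation state. Ir sits in group 9, so the d-electron count is 9 − 1 = 8. A 5d d⁸ ion has a large crystal-field splitting; square planar leaves the high-energy d_{x²−y²} orbital empty and maximises CFSE. → square planar.
For [TaCl₄]⁺: Each chloride is −1; balancing the +1 overall charge requires Ta(V). Tantalum is a group-5 element; Ta(V) is therefore d⁰. A d⁰ ion has no crystal-field stabilisation preference between square planar and tetrahedral, so four ligands adopt the sterically favoured tetrahedral geometry. → tetrahedral.

[TaCl₄]⁺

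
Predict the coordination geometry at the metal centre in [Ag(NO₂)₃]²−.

trigonal planar

Summing ligand charges against the −2 overall charge gives an oxidation state of +1 for silver.
Silver is a group-11 element; Ag(I) is therefore d¹⁰.
With 3 monodentate ligands the coordination number is 3.
Three ligands around a d¹⁰ centre minimise repulsion in a trigonal-planar arrangement.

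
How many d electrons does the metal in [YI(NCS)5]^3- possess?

Each iodide is −1; each isothiocyanate is −1; balancing the −3 overall charge requires Y(III).
Group 3 minus oxidation state 3 gives a d⁰ configuration.

d⁰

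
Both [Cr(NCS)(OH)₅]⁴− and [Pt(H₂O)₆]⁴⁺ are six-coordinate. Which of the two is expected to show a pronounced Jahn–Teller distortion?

[Cr(NCS)(OH)₅]⁴−

[Cr(NCS)(OH)₅]⁴−: Each isothiocyanate is −1; each hydroxide is −1; balancing the −4 overall charge requires Cr(II). Cr sits in group 6, so the d-electron count is 6 − 2 = 4. Hydroxide and isothiocyanate are weak-field ligands for a first-row metal, so the complex is high-spin. The t₂g³e_g¹ (high-spin) configuration has an unevenly filled e_g set; the Jahn–Teller theorem predicts a tetragonal distortion (typically axial elongation) to lift the degeneracy.
[Pt(H₂O)₆]⁴⁺: Water is neutral; balancing the +4 overall charge requires Pt(IV). Platinum is a group-10 element; Pt(IV) is therefore d⁶. A 5d ion has a large Δₒ and is invariably low-spin. The d⁶ configuration leaves the e_g set evenly filled (or empty) — no strong Jahn–Teller driving force.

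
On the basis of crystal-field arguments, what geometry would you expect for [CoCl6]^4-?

Summing ligand charges against the −4 overall charge gives an oxidation state of +2 for cobalt.
Cobalt is a group-9 element; Co(II) is therefore d⁷.
Coordination number: 6.
Six donors around a single metal centre give an octahedral coordination sphere.

octahedral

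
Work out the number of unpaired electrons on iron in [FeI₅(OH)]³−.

Summing ligand charges against the −3 overall charge gives an oxidation state of +3 for iron.
Fe sits in group 8, so the d-electron count is 8 − 3 = 5.
The spin state decides the count: Hydroxide and iodide are weak-field ligands for a first-row metal, so the complex is high-spin.
An octahedral high-spin d⁵ ion is t₂g³e_g², giving 5 unpaired electrons.

5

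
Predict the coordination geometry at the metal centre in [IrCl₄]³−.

square planar

Each chloride is −1; balancing the −3 overall charge requires Ir(I).
Ir sits in group 9, so the d-electron count is 9 − 1 = 8.
With 4 monodentate ligands the coordination number is 4.
A 5d d⁸ ion has a large crystal-field splitting; square planar leaves the high-energy d_{x²−y²} orbital empty and maximises CFSE.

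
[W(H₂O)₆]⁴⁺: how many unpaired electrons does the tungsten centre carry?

2

Summing ligand charges against the +4 overall charge gives an oxidation state of +4 for tungsten.
W sits in group 6, so the d-electron count is 6 − 4 = 2.
In an octahedral field the d² configuration is t₂g²e_g⁰ (only one arrangement possible), giving 2 unpaired electrons.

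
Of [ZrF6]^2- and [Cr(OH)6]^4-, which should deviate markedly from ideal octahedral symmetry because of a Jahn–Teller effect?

[ZrF6]^2-: Each fluoride is −1; balancing the −2 overall charge requires Zr(IV). Zr sits in group 4, so the d-electron count is 4 − 4 = 0. The d⁰ configuration leaves the e_g set evenly filled (or empty) — no strong Jahn–Teller driving force.
[Cr(OH)6]^4-: Summing ligand charges against the −4 overall charge gives an oxidation state of +2 for chromium. Cr sits in group 6, so the d-electron count is 6 − 2 = 4. Hydroxide is a weak-field ligand for a first-row metal, so the complex is high-spin. The t₂g³e_g¹ (high-spin) configuration has an unevenly filled e_g set; the Jahn–Teller theorem predicts a tetragonal distortion (typically axial elongation) to lift the degeneracy.

[Cr(OH)6]^4-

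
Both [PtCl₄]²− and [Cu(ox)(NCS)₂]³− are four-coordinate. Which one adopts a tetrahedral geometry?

[Cu(ox)(NCS)₂]³−

For [PtCl₄]²−: Ligand charges: each chloride is −1. With an overall charge of −2 the platinum centre must be in the +2 oxidation state. Platinum is a group-10 element; Pt(II) is therefore d⁸. A 5d d⁸ ion has a large crystal-field splitting; square planar leaves the high-energy d_{x²−y²} orbital empty and maximises CFSE. → square planar.
For [Cu(ox)(NCS)₂]³−: Summing ligand charges against the −3 overall charge gives an oxidation state of +1 for copper. Cu sits in group 11, so the d-electron count is 11 − 1 = 10. A d¹⁰ ion has no crystal-field stabilisation preference between square planar and tetrahedral, so four ligands adopt the sterically favoured tetrahedral geometry. → tetrahedral.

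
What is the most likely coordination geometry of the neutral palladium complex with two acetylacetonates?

square planar

Summing ligand charges against the 0 overall charge gives an oxidation state of +2 for palladium.
Palladium is a group-10 element; Pd(II) is therefore d⁸.
Counting donor atoms: 2×acetylacetonate (bidentate) → 4 donors. Coordination number = 4.
A 4d d⁸ ion has a large crystal-field splitting; square planar leaves the high-energy d_{x²−y²} orbital empty and maximises CFSE.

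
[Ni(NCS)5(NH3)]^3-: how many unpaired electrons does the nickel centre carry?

Ligand charges: each isothiocyanate is −1; ammonia is neutral. With an overall charge of −3 the nickel centre must be in the +2 oxidation state.
Group 10 minus oxidation state 2 gives a d⁸ configuration.
In an octahedral field the d⁸ configuration is t₂g⁶e_g² (only one arrangement possible), giving 2 unpaired electrons.

2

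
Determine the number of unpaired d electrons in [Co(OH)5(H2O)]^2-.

Ligand charges: each hydroxide is −1; water is neutral. With an overall charge of −2 the cobalt centre must be in the +3 oxidation state.
Group 9 minus oxidation state 3 gives a d⁶ configuration.
The spin state decides the count: Co(III) has an exceptionally large octahedral splitting and is low-spin with essentially every ligand except fluoride.
An octahedral low-spin d⁶ ion is t₂g⁶e_g⁰, giving 0 unpaired electrons.

0 unpaired electrons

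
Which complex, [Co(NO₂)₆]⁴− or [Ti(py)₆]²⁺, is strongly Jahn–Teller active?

[Co(NO₂)₆]⁴−: Ligand charges: each nitro (N-bound nitrite) is −1. With an overall charge of −4 the cobalt centre must be in the +2 oxidation state. Cobalt is a group-9 element; Co(II) is therefore d⁷. Nitro (N-bound nitrite) is a strong-field ligand (high in the spectrochemical series) for a first-row metal, so the complex is low-spin. The t₂g⁶e_g¹ (low-spin) configuration has an unevenly filled e_g set; the Jahn–Teller theorem predicts a tetragonal distortion (typically axial elongation) to lift the degeneracy.
[Ti(py)₆]²⁺: Summing ligand charges against the +2 overall charge gives an oxidation state of +2 for titanium. Group 4 minus oxidation state 2 gives a d² configuration. The d² configuration leaves the e_g set evenly filled (or empty) — no strong Jahn–Teller driving force.

[Co(NO₂)₆]⁴−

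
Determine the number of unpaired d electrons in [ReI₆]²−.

Each iodide is −1; balancing the −2 overall charge requires Re(IV).
Re sits in group 7, so the d-electron count is 7 − 4 = 3.
In an octahedral field the d³ configuration is t₂g³e_g⁰ (only one arrangement possible), giving 3 unpaired electrons.

3 unpaired electrons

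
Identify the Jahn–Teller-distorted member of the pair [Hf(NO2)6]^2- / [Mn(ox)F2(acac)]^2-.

[Hf(NO2)6]^2-: Ligand charges: each nitro (N-bound nitrite) is −1. With an overall charge of −2 the hafnium centre must be in the +4 oxidation state. Hafnium is a group-4 element; Hf(IV) is therefore d⁰. The d⁰ configuration leaves the e_g set evenly filled (or empty) — no strong Jahn–Teller driving force.
[Mn(ox)F2(acac)]^2-: Each oxalate is −2; each fluoride is −1; each acetylacetonate is −1; balancing the −2 overall charge requires Mn(III). Manganese is a group-7 element; Mn(III) is therefore d⁴. Acetylacetonate, fluoride, and oxalate are weak-field ligands for a first-row metal, so the complex is high-spin. The t₂g³e_g¹ (high-spin) configuration has an unevenly filled e_g set; the Jahn–Teller theorem predicts a tetragonal distortion (typically axial elongation) to lift the degeneracy.

[Mn(ox)F2(acac)]^2-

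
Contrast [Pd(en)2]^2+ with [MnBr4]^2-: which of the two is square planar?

For [Pd(en)2]^2+: Ligand charges: ethylenediamine is neutral. With an overall charge of +2 the palladium centre must be in the +2 oxidation state. Palladium is a group-10 element; Pd(II) is therefore d⁸. A 4d d⁸ ion has a large crystal-field splitting; square planar leaves the high-energy d_{x²−y²} orbital empty and maximises CFSE. → square planar.
For [MnBr4]^2-: Summing ligand charges against the −2 overall charge gives an oxidation state of +2 for manganese. Manganese is a group-7 element; Mn(II) is therefore d⁵. A high-spin d⁵ ion has zero CFSE in either geometry, so four ligands adopt the sterically favoured tetrahedral geometry. → tetrahedral.

[Pd(en)2]^2+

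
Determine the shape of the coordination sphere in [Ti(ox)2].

Ligand charges: each oxalate is −2. With an overall charge of 0 the titanium centre must be in the +4 oxidation state.
Group 4 minus oxidation state 4 gives a d⁰ configuration.
Counting donor atoms: 2×oxalate (bidentate) → 4 donors. Coordination number = 4.
A d⁰ ion has no crystal-field stabilisation preference between square planar and tetrahedral, so four ligands adopt the sterically favoured tetrahedral geometry.

tetrahedral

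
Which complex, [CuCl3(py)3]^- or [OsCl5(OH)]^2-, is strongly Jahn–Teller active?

[CuCl3(py)3]^-: Ligand charges: each chloride is −1; pyridine is neutral. With an overall charge of −1 the copper centre must be in the +2 oxidation state. Copper is a group-11 element; Cu(II) is therefore d⁹. The t₂g⁶e_g³ configuration has an unevenly filled e_g set; the Jahn–Teller theorem predicts a tetragonal distortion (typically axial elongation) to lift the degeneracy.
[OsCl5(OH)]^2-: Summing ligand charges against the −2 overall charge gives an oxidation state of +4 for osmium. Osmium is a group-8 element; Os(IV) is therefore d⁴. A 5d ion has a large Δₒ and is invariably low-spin. The d⁴ configuration leaves the e_g set evenly filled (or empty) — no strong Jahn–Teller driving force.

[CuCl3(py)3]^-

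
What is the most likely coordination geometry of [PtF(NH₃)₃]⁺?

square planar

Summing ligand charges against the +1 overall charge gives an oxidation state of +2 for platinum.
Group 10 minus oxidation state 2 gives a d⁸ configuration.
With 4 monodentate ligands the coordination number is 4.
A 5d d⁸ ion has a large crystal-field splitting; square planar leaves the high-energy d_{x²−y²} orbital empty and maximises CFSE.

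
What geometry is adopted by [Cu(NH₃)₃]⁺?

Summing ligand charges against the +1 overall charge gives an oxidation state of +1 for copper.
Copper is a group-11 element; Cu(I) is therefore d¹⁰.
With 3 monodentate ligands the coordination number is 3.
Three ligands around a d¹⁰ centre minimise repulsion in a trigonal-planar arrangement.

trigonal planar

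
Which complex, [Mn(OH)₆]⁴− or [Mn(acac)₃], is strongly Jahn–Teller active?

[Mn(acac)₃]

[Mn(OH)₆]⁴−: Each hydroxide is −1; balancing the −4 overall charge requires Mn(II). Manganese is a group-7 element; Mn(II) is therefore d⁵. Hydroxide is a weak-field ligand for a first-row metal, so the complex is high-spin. The d⁵ configuration leaves the e_g set evenly filled (or empty) — no strong Jahn–Teller driving force.
[Mn(acac)₃]: Each acetylacetonate is −1; balancing the 0 overall charge requires Mn(III). Group 7 minus oxidation state 3 gives a d⁴ configuration. Acetylacetonate is a weak-field ligand for a first-row metal, so the complex is high-spin. The t₂g³e_g¹ (high-spin) configuration has an unevenly filled e_g set; the Jahn–Teller theorem predicts a tetragonal distortion (typically axial elongation) to lift the degeneracy.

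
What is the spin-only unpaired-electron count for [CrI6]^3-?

Each iodide is −1; balancing the −3 overall charge requires Cr(III).
Chromium is a group-6 element; Cr(III) is therefore d³.
In an octahedral field the d³ configuration is t₂g³e_g⁰ (only one arrangement possible), giving 3 unpaired electrons.

3 unpaired electrons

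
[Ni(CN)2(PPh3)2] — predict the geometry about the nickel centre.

Summing ligand charges against the 0 overall charge gives an oxidation state of +2 for nickel.
Group 10 minus oxidation state 2 gives a d⁸ configuration.
Coordination number: 4.
Cyanide and triphenylphosphine are strong-field ligands (high in the spectrochemical series).
A 3d d⁸ ion with strong-field ligands gains enough CFSE to favour square planar over tetrahedral.

square planar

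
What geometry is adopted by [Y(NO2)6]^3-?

Ligand charges: each nitro (N-bound nitrite) is −1. With an overall charge of −3 the yttrium centre must be in the +3 oxidation state.
Group 3 minus oxidation state 3 gives a d⁰ configuration.
With 6 monodentate ligands the coordination number is 6.
Six donors around a single metal centre give an octahedral coordination sphere.

octahedral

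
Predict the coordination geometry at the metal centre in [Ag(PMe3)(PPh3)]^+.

linear

Ligand charges: trimethylphosphine is neutral; triphenylphosphine is neutral. With an overall charge of +1 the silver centre must be in the +1 oxidation state.
Group 11 minus oxidation state 1 gives a d¹⁰ configuration.
With 2 monodentate ligands the coordination number is 2.
A d¹⁰ ion with only two ligands adopts a linear arrangement (sp hybridisation; no CFSE preference).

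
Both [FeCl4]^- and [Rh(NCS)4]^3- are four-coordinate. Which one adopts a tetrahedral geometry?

For [FeCl4]^-: Summing ligand charges against the −1 overall charge gives an oxidation state of +3 for iron. Iron is a group-8 element; Fe(III) is therefore d⁵. A high-spin d⁵ ion has zero CFSE in either geometry, so four ligands adopt the sterically favoured tetrahedral geometry. → tetrahedral.
For [Rh(NCS)4]^3-: Each isothiocyanate is −1; balancing the −3 overall charge requires Rh(I). Group 9 minus oxidation state 1 gives a d⁸ configuration. A 4d d⁸ ion has a large crystal-field splitting; square planar leaves the high-energy d_{x²−y²} orbital empty and maximises CFSE. → square planar.

[FeCl4]^-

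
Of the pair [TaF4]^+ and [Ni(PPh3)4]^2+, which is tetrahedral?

[TaF4]^+

For [TaF4]^+: Each fluoride is −1; balancing the +1 overall charge requires Ta(V). Ta sits in group 5, so the d-electron count is 5 − 5 = 0. A d⁰ ion has no crystal-field stabilisation preference between square planar and tetrahedral, so four ligands adopt the sterically favoured tetrahedral geometry. → tetrahedral.
For [Ni(PPh3)4]^2+: Ligand charges: triphenylphosphine is neutral. With an overall charge of +2 the nickel centre must be in the +2 oxidation state. Group 10 minus oxidation state 2 gives a d⁸ configuration. Triphenylphosphine is a strong-field ligand (high in the spectrochemical series). A 3d d⁸ ion with strong-field ligands gains enough CFSE to favour square planar over tetrahedral. → square planar.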